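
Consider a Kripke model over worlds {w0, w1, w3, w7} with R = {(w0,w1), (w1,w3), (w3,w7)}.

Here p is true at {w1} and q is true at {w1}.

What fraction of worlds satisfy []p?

w0: successors {w1}; p there: w1:T. ✓
w1: successors {w3}; p there: w3:F. ✗
w3: successors {w7}; p there: w7:F. ✗
w7: no successors, so []p holds vacuously. ✓
That's 2 of 4 worlds, so 2/4 = 1/2.

1/2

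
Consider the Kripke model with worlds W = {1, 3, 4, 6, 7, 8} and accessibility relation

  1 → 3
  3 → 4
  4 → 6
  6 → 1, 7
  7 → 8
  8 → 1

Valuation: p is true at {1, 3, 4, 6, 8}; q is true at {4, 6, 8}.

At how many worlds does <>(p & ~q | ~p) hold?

1: successors {3}; p & ~q | ~p there: 3:T. ✓
3: successors {4}; p & ~q | ~p there: 4:F. ✗
4: successors {6}; p & ~q | ~p there: 6:F. ✗
6: successors {1, 7}; p & ~q | ~p there: 1:T, 7:T. ✓
7: successors {8}; p & ~q | ~p there: 8:F. ✗
8: successors {1}; p & ~q | ~p there: 1:T. ✓
Satisfying worlds: {1, 6, 8}.

3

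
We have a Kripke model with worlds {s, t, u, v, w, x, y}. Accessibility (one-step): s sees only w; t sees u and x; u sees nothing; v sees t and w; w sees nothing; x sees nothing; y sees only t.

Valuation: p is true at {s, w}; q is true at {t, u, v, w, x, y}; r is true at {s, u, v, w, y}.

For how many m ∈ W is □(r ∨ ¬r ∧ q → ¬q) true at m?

3

s: successors {w}; r ∨ ¬r ∧ q → ¬q there: w:F. ✗
t: successors {u, x}; r ∨ ¬r ∧ q → ¬q there: u:F, x:F. ✗
u: no successors, so □(r ∨ ¬r ∧ q → ¬q) holds vacuously. ✓
v: successors {t, w}; r ∨ ¬r ∧ q → ¬q there: t:F, w:F. ✗
w: no successors, so □(r ∨ ¬r ∧ q → ¬q) holds vacuously. ✓
x: no successors, so □(r ∨ ¬r ∧ q → ¬q) holds vacuously. ✓
y: successors {t}; r ∨ ¬r ∧ q → ¬q there: t:F. ✗
Satisfying worlds: {u, w, x}.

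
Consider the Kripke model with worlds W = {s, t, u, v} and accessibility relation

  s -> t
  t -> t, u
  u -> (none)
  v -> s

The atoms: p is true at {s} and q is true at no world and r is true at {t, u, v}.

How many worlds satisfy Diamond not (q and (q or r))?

3

s: successors {t}; not (q and (q or r)) there: t:T. ✓
t: successors {t, u}; not (q and (q or r)) there: t:T, u:T. ✓
u: no successors, so Diamond not (q and (q or r)) fails. ✗
v: successors {s}; not (q and (q or r)) there: s:T. ✓
Satisfying worlds: {s, t, v}.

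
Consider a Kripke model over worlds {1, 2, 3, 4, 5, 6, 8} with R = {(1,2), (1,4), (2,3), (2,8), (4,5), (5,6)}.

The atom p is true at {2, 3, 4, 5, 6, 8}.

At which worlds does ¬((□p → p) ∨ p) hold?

1: (□p → p) ∨ p is F. ✓
2: (□p → p) ∨ p is T. ✗
3: (□p → p) ∨ p is T. ✗
4: (□p → p) ∨ p is T. ✗
5: (□p → p) ∨ p is T. ✗
6: (□p → p) ∨ p is T. ✗
8: (□p → p) ∨ p is T. ✗

{1}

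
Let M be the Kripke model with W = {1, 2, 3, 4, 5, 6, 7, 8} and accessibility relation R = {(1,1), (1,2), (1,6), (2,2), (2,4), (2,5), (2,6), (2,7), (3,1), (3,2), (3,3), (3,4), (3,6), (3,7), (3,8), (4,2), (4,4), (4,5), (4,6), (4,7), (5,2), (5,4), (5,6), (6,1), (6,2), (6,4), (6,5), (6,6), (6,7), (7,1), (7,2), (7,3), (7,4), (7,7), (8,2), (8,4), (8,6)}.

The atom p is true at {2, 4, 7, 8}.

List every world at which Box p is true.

1: successors {1, 2, 6}; p there: 1:F, 2:T, 6:F. ✗
2: successors {2, 4, 5, 6, 7}; p there: 2:T, 4:T, 5:F, 6:F, 7:T. ✗
3: successors {1, 2, 3, 4, 6, 7, 8}; p there: 1:F, 2:T, 3:F, 4:T, 6:F, 7:T, 8:T. ✗
4: successors {2, 4, 5, 6, 7}; p there: 2:T, 4:T, 5:F, 6:F, 7:T. ✗
5: successors {2, 4, 6}; p there: 2:T, 4:T, 6:F. ✗
6: successors {1, 2, 4, 5, 6, 7}; p there: 1:F, 2:T, 4:T, 5:F, 6:F, 7:T. ✗
7: successors {1, 2, 3, 4, 7}; p there: 1:F, 2:T, 3:F, 4:T, 7:T. ✗
8: successors {2, 4, 6}; p there: 2:T, 4:T, 6:F. ✗

∅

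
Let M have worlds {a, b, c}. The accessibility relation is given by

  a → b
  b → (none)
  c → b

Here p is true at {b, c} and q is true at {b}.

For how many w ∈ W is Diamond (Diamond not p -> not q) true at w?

2

a: successors {b}; Diamond not p -> not q there: b:T. ✓
b: no successors, so Diamond (Diamond not p -> not q) fails. ✗
c: successors {b}; Diamond not p -> not q there: b:T. ✓
Satisfying worlds: {a, c}.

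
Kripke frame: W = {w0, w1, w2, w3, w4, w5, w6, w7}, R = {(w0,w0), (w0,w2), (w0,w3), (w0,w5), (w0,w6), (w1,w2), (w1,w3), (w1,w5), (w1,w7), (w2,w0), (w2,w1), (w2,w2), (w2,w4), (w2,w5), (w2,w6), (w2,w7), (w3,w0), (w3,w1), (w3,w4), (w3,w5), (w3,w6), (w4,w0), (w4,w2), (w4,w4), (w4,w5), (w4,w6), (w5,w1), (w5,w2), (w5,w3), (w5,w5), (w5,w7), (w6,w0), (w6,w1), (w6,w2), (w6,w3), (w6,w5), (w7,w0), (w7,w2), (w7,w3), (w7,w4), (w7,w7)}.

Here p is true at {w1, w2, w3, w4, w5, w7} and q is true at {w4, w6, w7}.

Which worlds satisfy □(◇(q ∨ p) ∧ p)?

{w1, w5}

w0: successors {w0, w2, w3, w5, w6}; ◇(q ∨ p) ∧ p there: w0:F, w2:T, w3:T, w5:T, w6:F. ✗
w1: successors {w2, w3, w5, w7}; ◇(q ∨ p) ∧ p there: w2:T, w3:T, w5:T, w7:T. ✓
w2: successors {w0, w1, w2, w4, w5, w6, w7}; ◇(q ∨ p) ∧ p there: w0:F, w1:T, w2:T, w4:T, w5:T, w6:F, w7:T. ✗
w3: successors {w0, w1, w4, w5, w6}; ◇(q ∨ p) ∧ p there: w0:F, w1:T, w4:T, w5:T, w6:F. ✗
w4: successors {w0, w2, w4, w5, w6}; ◇(q ∨ p) ∧ p there: w0:F, w2:T, w4:T, w5:T, w6:F. ✗
w5: successors {w1, w2, w3, w5, w7}; ◇(q ∨ p) ∧ p there: w1:T, w2:T, w3:T, w5:T, w7:T. ✓
w6: successors {w0, w1, w2, w3, w5}; ◇(q ∨ p) ∧ p there: w0:F, w1:T, w2:T, w3:T, w5:T. ✗
w7: successors {w0, w2, w3, w4, w7}; ◇(q ∨ p) ∧ p there: w0:F, w2:T, w3:T, w4:T, w7:T. ✗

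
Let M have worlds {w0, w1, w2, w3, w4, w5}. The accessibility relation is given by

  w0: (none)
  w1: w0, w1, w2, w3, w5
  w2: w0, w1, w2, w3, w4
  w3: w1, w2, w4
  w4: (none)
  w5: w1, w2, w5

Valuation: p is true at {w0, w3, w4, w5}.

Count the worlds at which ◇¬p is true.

w0: no successors, so ◇¬p fails. ✗
w1: successors {w0, w1, w2, w3, w5}; ¬p there: w0:F, w1:T, w2:T, w3:F, w5:F. ✓
w2: successors {w0, w1, w2, w3, w4}; ¬p there: w0:F, w1:T, w2:T, w3:F, w4:F. ✓
w3: successors {w1, w2, w4}; ¬p there: w1:T, w2:T, w4:F. ✓
w4: no successors, so ◇¬p fails. ✗
w5: successors {w1, w2, w5}; ¬p there: w1:T, w2:T, w5:F. ✓
Satisfying worlds: {w1, w2, w3, w5}.

4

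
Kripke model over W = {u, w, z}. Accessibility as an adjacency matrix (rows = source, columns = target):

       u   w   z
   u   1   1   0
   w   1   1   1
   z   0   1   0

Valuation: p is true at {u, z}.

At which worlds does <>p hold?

u: successors {u, w}; p there: u:T, w:F. ✓
w: successors {u, w, z}; p there: u:T, w:F, z:T. ✓
z: successors {w}; p there: w:F. ✗

{u, w}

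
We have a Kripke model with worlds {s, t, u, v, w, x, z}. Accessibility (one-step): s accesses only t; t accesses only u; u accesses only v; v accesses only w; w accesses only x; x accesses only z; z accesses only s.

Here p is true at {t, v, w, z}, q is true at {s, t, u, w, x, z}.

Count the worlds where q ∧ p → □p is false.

3

s: q ∧ p is F, □p is T. ✓
t: q ∧ p is T, □p is F. ✗
u: q ∧ p is F, □p is T. ✓
v: q ∧ p is F, □p is T. ✓
w: q ∧ p is T, □p is F. ✗
x: q ∧ p is F, □p is T. ✓
z: q ∧ p is T, □p is F. ✗
Satisfying worlds: {s, u, v, x}.
So q ∧ p → □p fails at the other 3 worlds.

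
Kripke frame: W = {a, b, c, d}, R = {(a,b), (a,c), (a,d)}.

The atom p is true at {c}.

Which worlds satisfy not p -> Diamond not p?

{a, c}

a: not p is T, Diamond not p is T. ✓
b: not p is T, Diamond not p is F. ✗
c: not p is F, Diamond not p is F. ✓
d: not p is T, Diamond not p is F. ✗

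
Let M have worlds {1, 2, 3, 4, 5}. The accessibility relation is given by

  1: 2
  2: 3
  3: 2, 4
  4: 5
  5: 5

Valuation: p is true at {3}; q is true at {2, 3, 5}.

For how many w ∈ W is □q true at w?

1: successors {2}; q there: 2:T. ✓
2: successors {3}; q there: 3:T. ✓
3: successors {2, 4}; q there: 2:T, 4:F. ✗
4: successors {5}; q there: 5:T. ✓
5: successors {5}; q there: 5:T. ✓
Satisfying worlds: {1, 2, 4, 5}.

4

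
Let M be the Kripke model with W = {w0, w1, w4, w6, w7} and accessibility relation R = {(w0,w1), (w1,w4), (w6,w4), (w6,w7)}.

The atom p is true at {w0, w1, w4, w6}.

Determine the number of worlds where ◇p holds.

w0: successors {w1}; p there: w1:T. ✓
w1: successors {w4}; p there: w4:T. ✓
w4: no successors, so ◇p fails. ✗
w6: successors {w4, w7}; p there: w4:T, w7:F. ✓
w7: no successors, so ◇p fails. ✗
Satisfying worlds: {w0, w1, w6}.

3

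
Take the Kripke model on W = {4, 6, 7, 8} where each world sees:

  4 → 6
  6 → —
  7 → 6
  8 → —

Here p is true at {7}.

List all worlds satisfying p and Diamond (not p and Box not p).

{7}

4: p is F, Diamond (not p and Box not p) is T. ✗
6: p is F, Diamond (not p and Box not p) is F. ✗
7: p is T, Diamond (not p and Box not p) is T. ✓
8: p is F, Diamond (not p and Box not p) is F. ✗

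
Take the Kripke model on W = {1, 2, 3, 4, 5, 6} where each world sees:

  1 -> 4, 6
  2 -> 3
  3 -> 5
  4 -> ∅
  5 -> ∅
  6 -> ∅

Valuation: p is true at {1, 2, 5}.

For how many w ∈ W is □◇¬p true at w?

3

1: successors {4, 6}; ◇¬p there: 4:F, 6:F. ✗
2: successors {3}; ◇¬p there: 3:F. ✗
3: successors {5}; ◇¬p there: 5:F. ✗
4: no successors, so □◇¬p holds vacuously. ✓
5: no successors, so □◇¬p holds vacuously. ✓
6: no successors, so □◇¬p holds vacuously. ✓
Satisfying worlds: {4, 5, 6}.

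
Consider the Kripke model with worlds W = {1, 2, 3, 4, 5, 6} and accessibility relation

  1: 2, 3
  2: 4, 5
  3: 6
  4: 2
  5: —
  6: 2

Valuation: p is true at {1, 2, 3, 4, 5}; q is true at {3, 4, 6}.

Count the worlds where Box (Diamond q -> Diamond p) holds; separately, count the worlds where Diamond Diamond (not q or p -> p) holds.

For Box (Diamond q -> Diamond p):
1: successors {2, 3}; Diamond q -> Diamond p there: 2:T, 3:F. ✗
2: successors {4, 5}; Diamond q -> Diamond p there: 4:T, 5:T. ✓
3: successors {6}; Diamond q -> Diamond p there: 6:T. ✓
4: successors {2}; Diamond q -> Diamond p there: 2:T. ✓
5: no successors, so Box (Diamond q -> Diamond p) holds vacuously. ✓
6: successors {2}; Diamond q -> Diamond p there: 2:T. ✓
— 5 worlds.
For Diamond Diamond (not q or p -> p):
1: successors {2, 3}; Diamond (not q or p -> p) there: 2:T, 3:T. ✓
2: successors {4, 5}; Diamond (not q or p -> p) there: 4:T, 5:F. ✓
3: successors {6}; Diamond (not q or p -> p) there: 6:T. ✓
4: successors {2}; Diamond (not q or p -> p) there: 2:T. ✓
5: no successors, so Diamond Diamond (not q or p -> p) fails. ✗
6: successors {2}; Diamond (not q or p -> p) there: 2:T. ✓
— 5 worlds.

5 and 5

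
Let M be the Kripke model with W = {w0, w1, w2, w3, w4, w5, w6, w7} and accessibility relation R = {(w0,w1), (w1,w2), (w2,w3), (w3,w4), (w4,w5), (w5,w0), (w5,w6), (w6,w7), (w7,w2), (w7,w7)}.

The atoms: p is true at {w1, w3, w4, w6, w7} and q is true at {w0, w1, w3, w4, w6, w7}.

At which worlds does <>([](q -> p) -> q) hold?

w0: successors {w1}; [](q -> p) -> q there: w1:T. ✓
w1: successors {w2}; [](q -> p) -> q there: w2:F. ✗
w2: successors {w3}; [](q -> p) -> q there: w3:T. ✓
w3: successors {w4}; [](q -> p) -> q there: w4:T. ✓
w4: successors {w5}; [](q -> p) -> q there: w5:T. ✓
w5: successors {w0, w6}; [](q -> p) -> q there: w0:T, w6:T. ✓
w6: successors {w7}; [](q -> p) -> q there: w7:T. ✓
w7: successors {w2, w7}; [](q -> p) -> q there: w2:F, w7:T. ✓

{w0, w2, w3, w4, w5, w6, w7}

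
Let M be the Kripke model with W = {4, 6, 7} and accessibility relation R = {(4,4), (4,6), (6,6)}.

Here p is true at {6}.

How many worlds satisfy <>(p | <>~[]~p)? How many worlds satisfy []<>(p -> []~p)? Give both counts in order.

2 and 1

For <>(p | <>~[]~p):
4: successors {4, 6}; p | <>~[]~p there: 4:T, 6:T. ✓
6: successors {6}; p | <>~[]~p there: 6:T. ✓
7: no successors, so <>(p | <>~[]~p) fails. ✗
— 2 worlds.
For []<>(p -> []~p):
4: successors {4, 6}; <>(p -> []~p) there: 4:T, 6:F. ✗
6: successors {6}; <>(p -> []~p) there: 6:F. ✗
7: no successors, so []<>(p -> []~p) holds vacuously. ✓
— 1 world.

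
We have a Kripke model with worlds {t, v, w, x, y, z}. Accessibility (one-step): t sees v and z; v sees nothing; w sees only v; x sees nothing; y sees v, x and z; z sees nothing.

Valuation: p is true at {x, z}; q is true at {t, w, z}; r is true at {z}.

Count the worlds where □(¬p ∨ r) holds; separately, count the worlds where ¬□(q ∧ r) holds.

5 and 3

For □(¬p ∨ r):
t: successors {v, z}; ¬p ∨ r there: v:T, z:T. ✓
v: no successors, so □(¬p ∨ r) holds vacuously. ✓
w: successors {v}; ¬p ∨ r there: v:T. ✓
x: no successors, so □(¬p ∨ r) holds vacuously. ✓
y: successors {v, x, z}; ¬p ∨ r there: v:T, x:F, z:T. ✗
z: no successors, so □(¬p ∨ r) holds vacuously. ✓
— 5 worlds.
For ¬□(q ∧ r):
t: □(q ∧ r) is F. ✓
v: □(q ∧ r) is T. ✗
w: □(q ∧ r) is F. ✓
x: □(q ∧ r) is T. ✗
y: □(q ∧ r) is F. ✓
z: □(q ∧ r) is T. ✗
— 3 worlds.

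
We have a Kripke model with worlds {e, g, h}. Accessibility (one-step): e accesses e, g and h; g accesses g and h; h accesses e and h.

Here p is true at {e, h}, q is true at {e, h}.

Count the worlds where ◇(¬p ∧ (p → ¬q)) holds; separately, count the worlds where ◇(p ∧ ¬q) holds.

2 and 0

For ◇(¬p ∧ (p → ¬q)):
e: successors {e, g, h}; ¬p ∧ (p → ¬q) there: e:F, g:T, h:F. ✓
g: successors {g, h}; ¬p ∧ (p → ¬q) there: g:T, h:F. ✓
h: successors {e, h}; ¬p ∧ (p → ¬q) there: e:F, h:F. ✗
— 2 worlds.
For ◇(p ∧ ¬q):
e: successors {e, g, h}; p ∧ ¬q there: e:F, g:F, h:F. ✗
g: successors {g, h}; p ∧ ¬q there: g:F, h:F. ✗
h: successors {e, h}; p ∧ ¬q there: e:F, h:F. ✗
— 0 worlds.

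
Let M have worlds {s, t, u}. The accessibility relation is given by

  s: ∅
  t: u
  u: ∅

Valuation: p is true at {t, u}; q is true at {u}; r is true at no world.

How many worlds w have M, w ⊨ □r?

s: no successors, so □r holds vacuously. ✓
t: successors {u}; r there: u:F. ✗
u: no successors, so □r holds vacuously. ✓
Satisfying worlds: {s, u}.

2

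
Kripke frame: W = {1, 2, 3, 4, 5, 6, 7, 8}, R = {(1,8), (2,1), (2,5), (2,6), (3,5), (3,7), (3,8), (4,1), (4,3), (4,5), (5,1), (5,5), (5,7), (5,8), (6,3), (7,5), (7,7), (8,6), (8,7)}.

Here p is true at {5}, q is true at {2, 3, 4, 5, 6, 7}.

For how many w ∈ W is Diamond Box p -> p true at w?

8

1: Diamond Box p is F, p is F. ✓
2: Diamond Box p is F, p is F. ✓
3: Diamond Box p is F, p is F. ✓
4: Diamond Box p is F, p is F. ✓
5: Diamond Box p is F, p is T. ✓
6: Diamond Box p is F, p is F. ✓
7: Diamond Box p is F, p is F. ✓
8: Diamond Box p is F, p is F. ✓
Satisfying worlds: {1, 2, 3, 4, 5, 6, 7, 8}.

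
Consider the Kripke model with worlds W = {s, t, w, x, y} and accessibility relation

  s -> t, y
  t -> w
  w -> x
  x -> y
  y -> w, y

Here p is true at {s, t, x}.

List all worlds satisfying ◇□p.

{t, y}

s: successors {t, y}; □p there: t:F, y:F. ✗
t: successors {w}; □p there: w:T. ✓
w: successors {x}; □p there: x:F. ✗
x: successors {y}; □p there: y:F. ✗
y: successors {w, y}; □p there: w:T, y:F. ✓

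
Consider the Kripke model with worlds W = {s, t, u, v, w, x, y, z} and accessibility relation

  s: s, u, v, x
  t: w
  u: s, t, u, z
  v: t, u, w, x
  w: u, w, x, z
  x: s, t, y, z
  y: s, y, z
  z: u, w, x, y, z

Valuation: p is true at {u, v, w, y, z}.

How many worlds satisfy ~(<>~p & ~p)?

s: <>~p & ~p is T. ✗
t: <>~p & ~p is F. ✓
u: <>~p & ~p is F. ✓
v: <>~p & ~p is F. ✓
w: <>~p & ~p is F. ✓
x: <>~p & ~p is T. ✗
y: <>~p & ~p is F. ✓
z: <>~p & ~p is F. ✓
Satisfying worlds: {t, u, v, w, y, z}.

6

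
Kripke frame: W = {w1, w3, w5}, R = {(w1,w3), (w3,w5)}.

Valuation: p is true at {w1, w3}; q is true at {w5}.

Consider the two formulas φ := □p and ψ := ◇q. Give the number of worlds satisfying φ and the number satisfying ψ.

2 and 1

For □p:
w1: successors {w3}; p there: w3:T. ✓
w3: successors {w5}; p there: w5:F. ✗
w5: no successors, so □p holds vacuously. ✓
— 2 worlds.
For ◇q:
w1: successors {w3}; q there: w3:F. ✗
w3: successors {w5}; q there: w5:T. ✓
w5: no successors, so ◇q fails. ✗
— 1 world.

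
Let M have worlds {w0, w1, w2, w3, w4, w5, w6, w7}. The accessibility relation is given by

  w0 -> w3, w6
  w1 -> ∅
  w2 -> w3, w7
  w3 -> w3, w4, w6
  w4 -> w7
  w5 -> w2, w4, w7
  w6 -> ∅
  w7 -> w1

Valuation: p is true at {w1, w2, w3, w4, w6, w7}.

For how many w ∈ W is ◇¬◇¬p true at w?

w0: successors {w3, w6}; ¬◇¬p there: w3:T, w6:T. ✓
w1: no successors, so ◇¬◇¬p fails. ✗
w2: successors {w3, w7}; ¬◇¬p there: w3:T, w7:T. ✓
w3: successors {w3, w4, w6}; ¬◇¬p there: w3:T, w4:T, w6:T. ✓
w4: successors {w7}; ¬◇¬p there: w7:T. ✓
w5: successors {w2, w4, w7}; ¬◇¬p there: w2:T, w4:T, w7:T. ✓
w6: no successors, so ◇¬◇¬p fails. ✗
w7: successors {w1}; ¬◇¬p there: w1:T. ✓
Satisfying worlds: {w0, w2, w3, w4, w5, w7}.

6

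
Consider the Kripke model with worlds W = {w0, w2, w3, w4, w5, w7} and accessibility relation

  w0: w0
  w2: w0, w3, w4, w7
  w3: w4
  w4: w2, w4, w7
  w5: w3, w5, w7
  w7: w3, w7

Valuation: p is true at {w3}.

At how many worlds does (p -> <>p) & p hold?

0

w0: p -> <>p is T, p is F. ✗
w2: p -> <>p is T, p is F. ✗
w3: p -> <>p is F, p is T. ✗
w4: p -> <>p is T, p is F. ✗
w5: p -> <>p is T, p is F. ✗
w7: p -> <>p is T, p is F. ✗
Satisfying worlds: ∅.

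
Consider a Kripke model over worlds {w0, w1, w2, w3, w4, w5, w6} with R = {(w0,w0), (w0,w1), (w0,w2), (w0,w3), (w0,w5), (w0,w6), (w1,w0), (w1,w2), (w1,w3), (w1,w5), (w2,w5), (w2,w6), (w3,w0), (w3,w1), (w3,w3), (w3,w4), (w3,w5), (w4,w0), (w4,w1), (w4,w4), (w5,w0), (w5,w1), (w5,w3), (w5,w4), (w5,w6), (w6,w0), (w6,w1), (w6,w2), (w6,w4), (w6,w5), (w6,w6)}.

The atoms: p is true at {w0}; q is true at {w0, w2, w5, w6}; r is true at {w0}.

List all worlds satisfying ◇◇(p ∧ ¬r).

w0: successors {w0, w1, w2, w3, w5, w6}; ◇(p ∧ ¬r) there: w0:F, w1:F, w2:F, w3:F, w5:F, w6:F. ✗
w1: successors {w0, w2, w3, w5}; ◇(p ∧ ¬r) there: w0:F, w2:F, w3:F, w5:F. ✗
w2: successors {w5, w6}; ◇(p ∧ ¬r) there: w5:F, w6:F. ✗
w3: successors {w0, w1, w3, w4, w5}; ◇(p ∧ ¬r) there: w0:F, w1:F, w3:F, w4:F, w5:F. ✗
w4: successors {w0, w1, w4}; ◇(p ∧ ¬r) there: w0:F, w1:F, w4:F. ✗
w5: successors {w0, w1, w3, w4, w6}; ◇(p ∧ ¬r) there: w0:F, w1:F, w3:F, w4:F, w6:F. ✗
w6: successors {w0, w1, w2, w4, w5, w6}; ◇(p ∧ ¬r) there: w0:F, w1:F, w2:F, w4:F, w5:F, w6:F. ✗

∅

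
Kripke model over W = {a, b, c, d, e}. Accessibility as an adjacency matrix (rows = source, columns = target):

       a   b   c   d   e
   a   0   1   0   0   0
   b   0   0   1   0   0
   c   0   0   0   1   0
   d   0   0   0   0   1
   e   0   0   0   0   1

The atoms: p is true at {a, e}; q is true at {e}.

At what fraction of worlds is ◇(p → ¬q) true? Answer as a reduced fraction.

3/5

a: successors {b}; p → ¬q there: b:T. ✓
b: successors {c}; p → ¬q there: c:T. ✓
c: successors {d}; p → ¬q there: d:T. ✓
d: successors {e}; p → ¬q there: e:F. ✗
e: successors {e}; p → ¬q there: e:F. ✗
That's 3 of 5 worlds, so 3/5.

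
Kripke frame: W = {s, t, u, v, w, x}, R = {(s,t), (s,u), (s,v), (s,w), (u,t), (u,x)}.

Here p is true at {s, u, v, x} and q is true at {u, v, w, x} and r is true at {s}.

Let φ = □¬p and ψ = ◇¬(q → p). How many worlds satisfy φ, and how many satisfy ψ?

For □¬p:
s: successors {t, u, v, w}; ¬p there: t:T, u:F, v:F, w:T. ✗
t: no successors, so □¬p holds vacuously. ✓
u: successors {t, x}; ¬p there: t:T, x:F. ✗
v: no successors, so □¬p holds vacuously. ✓
w: no successors, so □¬p holds vacuously. ✓
x: no successors, so □¬p holds vacuously. ✓
— 4 worlds.
For ◇¬(q → p):
s: successors {t, u, v, w}; ¬(q → p) there: t:F, u:F, v:F, w:T. ✓
t: no successors, so ◇¬(q → p) fails. ✗
u: successors {t, x}; ¬(q → p) there: t:F, x:F. ✗
v: no successors, so ◇¬(q → p) fails. ✗
w: no successors, so ◇¬(q → p) fails. ✗
x: no successors, so ◇¬(q → p) fails. ✗
— 1 world.

4 and 1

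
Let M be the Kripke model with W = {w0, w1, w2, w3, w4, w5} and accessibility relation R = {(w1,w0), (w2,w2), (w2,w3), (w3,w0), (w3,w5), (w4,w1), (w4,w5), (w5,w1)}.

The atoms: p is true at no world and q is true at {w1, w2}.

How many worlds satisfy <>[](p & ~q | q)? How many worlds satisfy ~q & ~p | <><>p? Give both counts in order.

For <>[](p & ~q | q):
w0: no successors, so <>[](p & ~q | q) fails. ✗
w1: successors {w0}; [](p & ~q | q) there: w0:T. ✓
w2: successors {w2, w3}; [](p & ~q | q) there: w2:F, w3:F. ✗
w3: successors {w0, w5}; [](p & ~q | q) there: w0:T, w5:T. ✓
w4: successors {w1, w5}; [](p & ~q | q) there: w1:F, w5:T. ✓
w5: successors {w1}; [](p & ~q | q) there: w1:F. ✗
— 3 worlds.
For ~q & ~p | <><>p:
w0: ~q & ~p is T, <><>p is F. ✓
w1: ~q & ~p is F, <><>p is F. ✗
w2: ~q & ~p is F, <><>p is F. ✗
w3: ~q & ~p is T, <><>p is F. ✓
w4: ~q & ~p is T, <><>p is F. ✓
w5: ~q & ~p is T, <><>p is F. ✓
— 4 worlds.

3 and 4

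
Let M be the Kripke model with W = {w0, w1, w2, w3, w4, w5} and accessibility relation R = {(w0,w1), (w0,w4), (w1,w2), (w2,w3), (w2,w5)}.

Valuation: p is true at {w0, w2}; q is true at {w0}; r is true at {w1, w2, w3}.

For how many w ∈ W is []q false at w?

3

w0: successors {w1, w4}; q there: w1:F, w4:F. ✗
w1: successors {w2}; q there: w2:F. ✗
w2: successors {w3, w5}; q there: w3:F, w5:F. ✗
w3: no successors, so []q holds vacuously. ✓
w4: no successors, so []q holds vacuously. ✓
w5: no successors, so []q holds vacuously. ✓
Satisfying worlds: {w3, w4, w5}.
So []q fails at the other 3 worlds.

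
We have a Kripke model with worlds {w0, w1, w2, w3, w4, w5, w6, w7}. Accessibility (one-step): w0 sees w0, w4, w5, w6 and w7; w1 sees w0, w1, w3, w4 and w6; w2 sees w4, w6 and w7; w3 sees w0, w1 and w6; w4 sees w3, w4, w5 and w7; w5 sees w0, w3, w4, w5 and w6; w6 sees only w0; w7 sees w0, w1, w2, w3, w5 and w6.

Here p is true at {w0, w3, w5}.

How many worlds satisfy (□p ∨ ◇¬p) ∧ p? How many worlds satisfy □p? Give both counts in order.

For (□p ∨ ◇¬p) ∧ p:
w0: □p ∨ ◇¬p is T, p is T. ✓
w1: □p ∨ ◇¬p is T, p is F. ✗
w2: □p ∨ ◇¬p is T, p is F. ✗
w3: □p ∨ ◇¬p is T, p is T. ✓
w4: □p ∨ ◇¬p is T, p is F. ✗
w5: □p ∨ ◇¬p is T, p is T. ✓
w6: □p ∨ ◇¬p is T, p is F. ✗
w7: □p ∨ ◇¬p is T, p is F. ✗
— 3 worlds.
For □p:
w0: successors {w0, w4, w5, w6, w7}; p there: w0:T, w4:F, w5:T, w6:F, w7:F. ✗
w1: successors {w0, w1, w3, w4, w6}; p there: w0:T, w1:F, w3:T, w4:F, w6:F. ✗
w2: successors {w4, w6, w7}; p there: w4:F, w6:F, w7:F. ✗
w3: successors {w0, w1, w6}; p there: w0:T, w1:F, w6:F. ✗
w4: successors {w3, w4, w5, w7}; p there: w3:T, w4:F, w5:T, w7:F. ✗
w5: successors {w0, w3, w4, w5, w6}; p there: w0:T, w3:T, w4:F, w5:T, w6:F. ✗
w6: successors {w0}; p there: w0:T. ✓
w7: successors {w0, w1, w2, w3, w5, w6}; p there: w0:T, w1:F, w2:F, w3:T, w5:T, w6:F. ✗
— 1 world.

3 and 1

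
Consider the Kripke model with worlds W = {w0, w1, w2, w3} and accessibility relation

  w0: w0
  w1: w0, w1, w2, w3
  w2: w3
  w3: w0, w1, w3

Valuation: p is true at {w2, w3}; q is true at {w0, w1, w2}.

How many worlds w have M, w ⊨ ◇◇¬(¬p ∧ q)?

w0: successors {w0}; ◇¬(¬p ∧ q) there: w0:F. ✗
w1: successors {w0, w1, w2, w3}; ◇¬(¬p ∧ q) there: w0:F, w1:T, w2:T, w3:T. ✓
w2: successors {w3}; ◇¬(¬p ∧ q) there: w3:T. ✓
w3: successors {w0, w1, w3}; ◇¬(¬p ∧ q) there: w0:F, w1:T, w3:T. ✓
Satisfying worlds: {w1, w2, w3}.

3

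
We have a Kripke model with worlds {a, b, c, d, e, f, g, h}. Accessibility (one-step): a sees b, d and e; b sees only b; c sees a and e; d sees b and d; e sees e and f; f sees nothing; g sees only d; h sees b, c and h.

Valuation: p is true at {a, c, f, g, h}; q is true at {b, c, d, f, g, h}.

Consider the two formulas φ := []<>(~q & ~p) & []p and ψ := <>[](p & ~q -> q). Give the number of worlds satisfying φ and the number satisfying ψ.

1 and 7

For []<>(~q & ~p) & []p:
a: []<>(~q & ~p) is F, []p is F. ✗
b: []<>(~q & ~p) is F, []p is F. ✗
c: []<>(~q & ~p) is T, []p is F. ✗
d: []<>(~q & ~p) is F, []p is F. ✗
e: []<>(~q & ~p) is F, []p is F. ✗
f: []<>(~q & ~p) is T, []p is T. ✓
g: []<>(~q & ~p) is F, []p is F. ✗
h: []<>(~q & ~p) is F, []p is F. ✗
— 1 world.
For <>[](p & ~q -> q):
a: successors {b, d, e}; [](p & ~q -> q) there: b:T, d:T, e:T. ✓
b: successors {b}; [](p & ~q -> q) there: b:T. ✓
c: successors {a, e}; [](p & ~q -> q) there: a:T, e:T. ✓
d: successors {b, d}; [](p & ~q -> q) there: b:T, d:T. ✓
e: successors {e, f}; [](p & ~q -> q) there: e:T, f:T. ✓
f: no successors, so <>[](p & ~q -> q) fails. ✗
g: successors {d}; [](p & ~q -> q) there: d:T. ✓
h: successors {b, c, h}; [](p & ~q -> q) there: b:T, c:F, h:T. ✓
— 7 worlds.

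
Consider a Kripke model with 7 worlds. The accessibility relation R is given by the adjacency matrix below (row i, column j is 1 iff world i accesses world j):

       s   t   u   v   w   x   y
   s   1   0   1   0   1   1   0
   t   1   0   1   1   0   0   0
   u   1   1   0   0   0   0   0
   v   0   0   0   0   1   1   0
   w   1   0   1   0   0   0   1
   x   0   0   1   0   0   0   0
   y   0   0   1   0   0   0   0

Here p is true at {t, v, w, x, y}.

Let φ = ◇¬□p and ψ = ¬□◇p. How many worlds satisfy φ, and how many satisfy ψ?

For ◇¬□p:
s: successors {s, u, w, x}; ¬□p there: s:T, u:T, w:T, x:T. ✓
t: successors {s, u, v}; ¬□p there: s:T, u:T, v:F. ✓
u: successors {s, t}; ¬□p there: s:T, t:T. ✓
v: successors {w, x}; ¬□p there: w:T, x:T. ✓
w: successors {s, u, y}; ¬□p there: s:T, u:T, y:T. ✓
x: successors {u}; ¬□p there: u:T. ✓
y: successors {u}; ¬□p there: u:T. ✓
— 7 worlds.
For ¬□◇p:
s: □◇p is F. ✓
t: □◇p is T. ✗
u: □◇p is T. ✗
v: □◇p is F. ✓
w: □◇p is F. ✓
x: □◇p is T. ✗
y: □◇p is T. ✗
— 3 worlds.

7 and 3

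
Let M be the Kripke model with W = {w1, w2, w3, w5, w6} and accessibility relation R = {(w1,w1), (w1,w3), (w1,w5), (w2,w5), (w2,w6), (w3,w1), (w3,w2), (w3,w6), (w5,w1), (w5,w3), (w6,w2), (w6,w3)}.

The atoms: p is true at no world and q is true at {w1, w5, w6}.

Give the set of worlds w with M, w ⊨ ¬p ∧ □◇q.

w1: ¬p is T, □◇q is T. ✓
w2: ¬p is T, □◇q is F. ✗
w3: ¬p is T, □◇q is F. ✗
w5: ¬p is T, □◇q is T. ✓
w6: ¬p is T, □◇q is T. ✓

{w1, w5, w6}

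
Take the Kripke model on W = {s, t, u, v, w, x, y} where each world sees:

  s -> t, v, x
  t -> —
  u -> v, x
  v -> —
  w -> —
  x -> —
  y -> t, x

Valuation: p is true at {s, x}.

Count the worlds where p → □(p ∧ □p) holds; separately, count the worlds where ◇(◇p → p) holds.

For p → □(p ∧ □p):
s: p is T, □(p ∧ □p) is F. ✗
t: p is F, □(p ∧ □p) is T. ✓
u: p is F, □(p ∧ □p) is F. ✓
v: p is F, □(p ∧ □p) is T. ✓
w: p is F, □(p ∧ □p) is T. ✓
x: p is T, □(p ∧ □p) is T. ✓
y: p is F, □(p ∧ □p) is F. ✓
— 6 worlds.
For ◇(◇p → p):
s: successors {t, v, x}; ◇p → p there: t:T, v:T, x:T. ✓
t: no successors, so ◇(◇p → p) fails. ✗
u: successors {v, x}; ◇p → p there: v:T, x:T. ✓
v: no successors, so ◇(◇p → p) fails. ✗
w: no successors, so ◇(◇p → p) fails. ✗
x: no successors, so ◇(◇p → p) fails. ✗
y: successors {t, x}; ◇p → p there: t:T, x:T. ✓
— 3 worlds.

6 and 3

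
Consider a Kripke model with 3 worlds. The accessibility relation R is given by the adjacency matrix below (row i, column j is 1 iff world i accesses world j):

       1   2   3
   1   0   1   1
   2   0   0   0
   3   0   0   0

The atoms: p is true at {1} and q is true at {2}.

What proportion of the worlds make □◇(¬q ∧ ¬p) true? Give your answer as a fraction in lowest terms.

2/3

1: successors {2, 3}; ◇(¬q ∧ ¬p) there: 2:F, 3:F. ✗
2: no successors, so □◇(¬q ∧ ¬p) holds vacuously. ✓
3: no successors, so □◇(¬q ∧ ¬p) holds vacuously. ✓
That's 2 of 3 worlds, so 2/3.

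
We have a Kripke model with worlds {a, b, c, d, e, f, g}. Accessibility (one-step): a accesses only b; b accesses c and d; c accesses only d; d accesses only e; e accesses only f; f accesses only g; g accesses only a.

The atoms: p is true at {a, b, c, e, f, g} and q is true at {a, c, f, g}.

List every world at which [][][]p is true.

a: successors {b}; [][]p there: b:F. ✗
b: successors {c, d}; [][]p there: c:T, d:T. ✓
c: successors {d}; [][]p there: d:T. ✓
d: successors {e}; [][]p there: e:T. ✓
e: successors {f}; [][]p there: f:T. ✓
f: successors {g}; [][]p there: g:T. ✓
g: successors {a}; [][]p there: a:F. ✗

{b, c, d, e, f}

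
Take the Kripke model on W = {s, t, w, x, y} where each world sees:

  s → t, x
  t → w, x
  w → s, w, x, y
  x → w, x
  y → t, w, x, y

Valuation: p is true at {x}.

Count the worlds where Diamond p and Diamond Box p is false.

5

s: Diamond p is T, Diamond Box p is F. ✗
t: Diamond p is T, Diamond Box p is F. ✗
w: Diamond p is T, Diamond Box p is F. ✗
x: Diamond p is T, Diamond Box p is F. ✗
y: Diamond p is T, Diamond Box p is F. ✗
Satisfying worlds: ∅.
So Diamond p and Diamond Box p fails at the other 5 worlds.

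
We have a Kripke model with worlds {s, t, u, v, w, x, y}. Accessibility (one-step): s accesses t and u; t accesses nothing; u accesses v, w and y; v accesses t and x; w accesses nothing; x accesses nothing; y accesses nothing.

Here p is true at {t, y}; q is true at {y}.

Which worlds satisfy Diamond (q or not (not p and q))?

s: successors {t, u}; q or not (not p and q) there: t:T, u:T. ✓
t: no successors, so Diamond (q or not (not p and q)) fails. ✗
u: successors {v, w, y}; q or not (not p and q) there: v:T, w:T, y:T. ✓
v: successors {t, x}; q or not (not p and q) there: t:T, x:T. ✓
w: no successors, so Diamond (q or not (not p and q)) fails. ✗
x: no successors, so Diamond (q or not (not p and q)) fails. ✗
y: no successors, so Diamond (q or not (not p and q)) fails. ✗

{s, u, v}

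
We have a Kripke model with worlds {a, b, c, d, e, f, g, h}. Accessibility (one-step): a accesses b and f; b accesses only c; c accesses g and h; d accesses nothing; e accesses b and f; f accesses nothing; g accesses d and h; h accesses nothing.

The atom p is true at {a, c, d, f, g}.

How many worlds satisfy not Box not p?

a: Box not p is F. ✓
b: Box not p is F. ✓
c: Box not p is F. ✓
d: Box not p is T. ✗
e: Box not p is F. ✓
f: Box not p is T. ✗
g: Box not p is F. ✓
h: Box not p is T. ✗
Satisfying worlds: {a, b, c, e, g}.

5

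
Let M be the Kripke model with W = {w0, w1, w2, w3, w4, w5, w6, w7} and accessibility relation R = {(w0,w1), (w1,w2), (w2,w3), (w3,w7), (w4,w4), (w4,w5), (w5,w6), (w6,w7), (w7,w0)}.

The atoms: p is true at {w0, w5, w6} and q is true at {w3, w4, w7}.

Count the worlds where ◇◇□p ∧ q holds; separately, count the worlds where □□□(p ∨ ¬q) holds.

1 and 5

For ◇◇□p ∧ q:
w0: ◇◇□p is F, q is F. ✗
w1: ◇◇□p is F, q is F. ✗
w2: ◇◇□p is T, q is F. ✗
w3: ◇◇□p is F, q is T. ✗
w4: ◇◇□p is T, q is T. ✓
w5: ◇◇□p is T, q is F. ✗
w6: ◇◇□p is F, q is F. ✗
w7: ◇◇□p is F, q is T. ✗
— 1 world.
For □□□(p ∨ ¬q):
w0: successors {w1}; □□(p ∨ ¬q) there: w1:F. ✗
w1: successors {w2}; □□(p ∨ ¬q) there: w2:F. ✗
w2: successors {w3}; □□(p ∨ ¬q) there: w3:T. ✓
w3: successors {w7}; □□(p ∨ ¬q) there: w7:T. ✓
w4: successors {w4, w5}; □□(p ∨ ¬q) there: w4:F, w5:F. ✗
w5: successors {w6}; □□(p ∨ ¬q) there: w6:T. ✓
w6: successors {w7}; □□(p ∨ ¬q) there: w7:T. ✓
w7: successors {w0}; □□(p ∨ ¬q) there: w0:T. ✓
— 5 worlds.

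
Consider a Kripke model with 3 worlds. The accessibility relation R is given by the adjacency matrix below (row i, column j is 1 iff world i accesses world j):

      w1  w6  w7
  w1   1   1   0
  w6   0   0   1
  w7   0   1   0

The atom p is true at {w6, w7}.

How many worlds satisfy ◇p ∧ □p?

w1: ◇p is T, □p is F. ✗
w6: ◇p is T, □p is T. ✓
w7: ◇p is T, □p is T. ✓
Satisfying worlds: {w6, w7}.

2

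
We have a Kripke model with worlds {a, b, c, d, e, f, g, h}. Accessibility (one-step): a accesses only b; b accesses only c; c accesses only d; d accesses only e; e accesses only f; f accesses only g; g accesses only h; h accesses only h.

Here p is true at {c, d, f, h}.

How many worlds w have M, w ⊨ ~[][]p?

2

a: [][]p is T. ✗
b: [][]p is T. ✗
c: [][]p is F. ✓
d: [][]p is T. ✗
e: [][]p is F. ✓
f: [][]p is T. ✗
g: [][]p is T. ✗
h: [][]p is T. ✗
Satisfying worlds: {c, e}.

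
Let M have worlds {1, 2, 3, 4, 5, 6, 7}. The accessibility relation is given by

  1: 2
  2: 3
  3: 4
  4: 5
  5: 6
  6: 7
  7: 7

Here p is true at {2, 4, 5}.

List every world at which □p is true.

1: successors {2}; p there: 2:T. ✓
2: successors {3}; p there: 3:F. ✗
3: successors {4}; p there: 4:T. ✓
4: successors {5}; p there: 5:T. ✓
5: successors {6}; p there: 6:F. ✗
6: successors {7}; p there: 7:F. ✗
7: successors {7}; p there: 7:F. ✗

{1, 3, 4}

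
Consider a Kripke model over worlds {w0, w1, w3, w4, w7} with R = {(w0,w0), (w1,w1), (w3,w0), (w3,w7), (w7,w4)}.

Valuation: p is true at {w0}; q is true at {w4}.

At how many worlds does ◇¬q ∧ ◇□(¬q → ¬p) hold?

2

w0: ◇¬q is T, ◇□(¬q → ¬p) is F. ✗
w1: ◇¬q is T, ◇□(¬q → ¬p) is T. ✓
w3: ◇¬q is T, ◇□(¬q → ¬p) is T. ✓
w4: ◇¬q is F, ◇□(¬q → ¬p) is F. ✗
w7: ◇¬q is F, ◇□(¬q → ¬p) is T. ✗
Satisfying worlds: {w1, w3}.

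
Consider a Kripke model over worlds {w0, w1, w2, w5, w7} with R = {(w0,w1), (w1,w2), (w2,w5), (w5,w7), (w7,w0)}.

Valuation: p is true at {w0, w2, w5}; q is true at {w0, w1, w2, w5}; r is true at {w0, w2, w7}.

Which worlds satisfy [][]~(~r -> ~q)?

w0: successors {w1}; []~(~r -> ~q) there: w1:F. ✗
w1: successors {w2}; []~(~r -> ~q) there: w2:T. ✓
w2: successors {w5}; []~(~r -> ~q) there: w5:F. ✗
w5: successors {w7}; []~(~r -> ~q) there: w7:F. ✗
w7: successors {w0}; []~(~r -> ~q) there: w0:T. ✓

{w1, w7}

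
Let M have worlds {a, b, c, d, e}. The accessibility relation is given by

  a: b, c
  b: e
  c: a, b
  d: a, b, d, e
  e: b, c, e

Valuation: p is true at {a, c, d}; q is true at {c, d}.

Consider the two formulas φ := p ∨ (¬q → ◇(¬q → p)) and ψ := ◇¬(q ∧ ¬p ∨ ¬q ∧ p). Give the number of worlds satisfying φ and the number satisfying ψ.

4 and 5

For p ∨ (¬q → ◇(¬q → p)):
a: p is T, ¬q → ◇(¬q → p) is T. ✓
b: p is F, ¬q → ◇(¬q → p) is F. ✗
c: p is T, ¬q → ◇(¬q → p) is T. ✓
d: p is T, ¬q → ◇(¬q → p) is T. ✓
e: p is F, ¬q → ◇(¬q → p) is T. ✓
— 4 worlds.
For ◇¬(q ∧ ¬p ∨ ¬q ∧ p):
a: successors {b, c}; ¬(q ∧ ¬p ∨ ¬q ∧ p) there: b:T, c:T. ✓
b: successors {e}; ¬(q ∧ ¬p ∨ ¬q ∧ p) there: e:T. ✓
c: successors {a, b}; ¬(q ∧ ¬p ∨ ¬q ∧ p) there: a:F, b:T. ✓
d: successors {a, b, d, e}; ¬(q ∧ ¬p ∨ ¬q ∧ p) there: a:F, b:T, d:T, e:T. ✓
e: successors {b, c, e}; ¬(q ∧ ¬p ∨ ¬q ∧ p) there: b:T, c:T, e:T. ✓
— 5 worlds.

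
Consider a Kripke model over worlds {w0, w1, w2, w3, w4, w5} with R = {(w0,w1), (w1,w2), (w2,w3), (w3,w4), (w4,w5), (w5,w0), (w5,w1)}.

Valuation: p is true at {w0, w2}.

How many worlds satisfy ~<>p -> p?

4

w0: ~<>p is T, p is T. ✓
w1: ~<>p is F, p is F. ✓
w2: ~<>p is T, p is T. ✓
w3: ~<>p is T, p is F. ✗
w4: ~<>p is T, p is F. ✗
w5: ~<>p is F, p is F. ✓
Satisfying worlds: {w0, w1, w2, w5}.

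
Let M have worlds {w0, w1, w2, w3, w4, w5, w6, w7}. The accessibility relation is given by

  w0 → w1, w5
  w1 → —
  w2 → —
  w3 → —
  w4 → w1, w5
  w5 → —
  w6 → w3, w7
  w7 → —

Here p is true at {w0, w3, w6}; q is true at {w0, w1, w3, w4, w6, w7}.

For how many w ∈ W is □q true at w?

w0: successors {w1, w5}; q there: w1:T, w5:F. ✗
w1: no successors, so □q holds vacuously. ✓
w2: no successors, so □q holds vacuously. ✓
w3: no successors, so □q holds vacuously. ✓
w4: successors {w1, w5}; q there: w1:T, w5:F. ✗
w5: no successors, so □q holds vacuously. ✓
w6: successors {w3, w7}; q there: w3:T, w7:T. ✓
w7: no successors, so □q holds vacuously. ✓
Satisfying worlds: {w1, w2, w3, w5, w6, w7}.

6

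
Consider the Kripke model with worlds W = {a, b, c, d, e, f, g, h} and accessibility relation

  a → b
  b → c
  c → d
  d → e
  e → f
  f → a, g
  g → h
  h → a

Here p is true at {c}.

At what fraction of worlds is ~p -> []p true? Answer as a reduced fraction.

a: ~p is T, []p is F. ✗
b: ~p is T, []p is T. ✓
c: ~p is F, []p is F. ✓
d: ~p is T, []p is F. ✗
e: ~p is T, []p is F. ✗
f: ~p is T, []p is F. ✗
g: ~p is T, []p is F. ✗
h: ~p is T, []p is F. ✗
That's 2 of 8 worlds, so 2/8 = 1/4.

1/4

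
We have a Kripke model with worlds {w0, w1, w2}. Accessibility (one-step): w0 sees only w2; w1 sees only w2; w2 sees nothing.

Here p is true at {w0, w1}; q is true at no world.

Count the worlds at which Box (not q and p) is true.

1

w0: successors {w2}; not q and p there: w2:F. ✗
w1: successors {w2}; not q and p there: w2:F. ✗
w2: no successors, so Box (not q and p) holds vacuously. ✓
Satisfying worlds: {w2}.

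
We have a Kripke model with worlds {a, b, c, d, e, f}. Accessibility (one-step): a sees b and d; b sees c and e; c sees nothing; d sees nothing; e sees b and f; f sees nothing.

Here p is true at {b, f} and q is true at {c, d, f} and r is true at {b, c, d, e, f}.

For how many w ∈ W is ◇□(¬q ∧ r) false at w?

3

a: successors {b, d}; □(¬q ∧ r) there: b:F, d:T. ✓
b: successors {c, e}; □(¬q ∧ r) there: c:T, e:F. ✓
c: no successors, so ◇□(¬q ∧ r) fails. ✗
d: no successors, so ◇□(¬q ∧ r) fails. ✗
e: successors {b, f}; □(¬q ∧ r) there: b:F, f:T. ✓
f: no successors, so ◇□(¬q ∧ r) fails. ✗
Satisfying worlds: {a, b, e}.
So ◇□(¬q ∧ r) fails at the other 3 worlds.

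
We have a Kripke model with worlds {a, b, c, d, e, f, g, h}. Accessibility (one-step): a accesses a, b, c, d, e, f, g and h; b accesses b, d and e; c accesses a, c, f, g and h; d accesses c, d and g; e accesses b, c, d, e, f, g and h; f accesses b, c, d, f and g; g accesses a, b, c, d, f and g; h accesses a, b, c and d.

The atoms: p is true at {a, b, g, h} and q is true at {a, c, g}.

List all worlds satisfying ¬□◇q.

a: □◇q is F. ✓
b: □◇q is F. ✓
c: □◇q is T. ✗
d: □◇q is T. ✗
e: □◇q is F. ✓
f: □◇q is F. ✓
g: □◇q is F. ✓
h: □◇q is F. ✓

{a, b, e, f, g, h}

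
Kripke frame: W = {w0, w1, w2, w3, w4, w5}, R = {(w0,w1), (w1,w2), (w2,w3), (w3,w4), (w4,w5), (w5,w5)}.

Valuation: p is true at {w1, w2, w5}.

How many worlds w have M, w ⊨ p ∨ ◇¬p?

4

w0: p is F, ◇¬p is F. ✗
w1: p is T, ◇¬p is F. ✓
w2: p is T, ◇¬p is T. ✓
w3: p is F, ◇¬p is T. ✓
w4: p is F, ◇¬p is F. ✗
w5: p is T, ◇¬p is F. ✓
Satisfying worlds: {w1, w2, w3, w5}.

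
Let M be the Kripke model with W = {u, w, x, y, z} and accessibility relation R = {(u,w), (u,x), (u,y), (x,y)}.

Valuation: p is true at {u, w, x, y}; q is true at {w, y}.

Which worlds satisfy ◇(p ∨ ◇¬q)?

u: successors {w, x, y}; p ∨ ◇¬q there: w:T, x:T, y:T. ✓
w: no successors, so ◇(p ∨ ◇¬q) fails. ✗
x: successors {y}; p ∨ ◇¬q there: y:T. ✓
y: no successors, so ◇(p ∨ ◇¬q) fails. ✗
z: no successors, so ◇(p ∨ ◇¬q) fails. ✗

{u, x}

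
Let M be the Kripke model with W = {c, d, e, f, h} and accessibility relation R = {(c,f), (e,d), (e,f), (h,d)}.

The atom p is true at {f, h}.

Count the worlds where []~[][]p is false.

3

c: successors {f}; ~[][]p there: f:F. ✗
d: no successors, so []~[][]p holds vacuously. ✓
e: successors {d, f}; ~[][]p there: d:F, f:F. ✗
f: no successors, so []~[][]p holds vacuously. ✓
h: successors {d}; ~[][]p there: d:F. ✗
Satisfying worlds: {d, f}.
So []~[][]p fails at the other 3 worlds.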